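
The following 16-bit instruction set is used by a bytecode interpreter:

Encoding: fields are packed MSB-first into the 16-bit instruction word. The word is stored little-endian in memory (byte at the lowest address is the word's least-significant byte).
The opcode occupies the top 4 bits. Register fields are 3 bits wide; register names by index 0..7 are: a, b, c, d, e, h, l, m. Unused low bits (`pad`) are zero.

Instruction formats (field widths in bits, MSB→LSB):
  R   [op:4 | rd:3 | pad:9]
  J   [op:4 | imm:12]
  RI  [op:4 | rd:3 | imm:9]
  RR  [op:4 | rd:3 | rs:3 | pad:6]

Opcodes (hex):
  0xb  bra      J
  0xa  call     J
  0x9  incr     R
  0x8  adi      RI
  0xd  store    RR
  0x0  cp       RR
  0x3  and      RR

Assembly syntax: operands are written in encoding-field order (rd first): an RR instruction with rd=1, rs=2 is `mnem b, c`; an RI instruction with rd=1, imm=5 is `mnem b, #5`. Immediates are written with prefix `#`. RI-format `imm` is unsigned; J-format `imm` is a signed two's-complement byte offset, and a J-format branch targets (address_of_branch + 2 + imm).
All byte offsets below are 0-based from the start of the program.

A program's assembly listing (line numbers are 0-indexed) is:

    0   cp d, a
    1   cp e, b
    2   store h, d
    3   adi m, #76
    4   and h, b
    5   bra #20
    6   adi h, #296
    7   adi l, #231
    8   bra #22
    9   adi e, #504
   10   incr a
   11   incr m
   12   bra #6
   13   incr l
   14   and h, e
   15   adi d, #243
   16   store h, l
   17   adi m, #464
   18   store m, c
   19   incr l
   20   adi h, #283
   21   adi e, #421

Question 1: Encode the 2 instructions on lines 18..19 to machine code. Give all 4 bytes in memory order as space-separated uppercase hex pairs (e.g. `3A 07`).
18. store fields op=0xd:4|rd=7:3|rs=2:3|pad=0:6 → word de80h → 80 de
19. incr fields op=0x9:4|rd=6:3|pad=0:9 → word 9c00h → 00 9c

80 DE 00 9C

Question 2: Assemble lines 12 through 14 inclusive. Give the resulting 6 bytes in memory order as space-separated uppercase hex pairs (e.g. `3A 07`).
06 B0 00 9C 00 3B

line 12 (bra): pack op=0xb:4|imm=6:12 = 0xb006; little→ 06 b0
line 13 (incr): pack op=0x9:4|rd=6:3|pad=0:9 = 0x9c00; little→ 00 9c
line 14 (and): pack op=0x3:4|rd=5:3|rs=4:3|pad=0:6 = 0x3b00; little→ 00 3b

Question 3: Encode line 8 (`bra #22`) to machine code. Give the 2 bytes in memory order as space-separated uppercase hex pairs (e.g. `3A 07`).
line 8 (bra): pack op=0xb:4|imm=22:12 = 0xb016; little→ 16 b0

16 B0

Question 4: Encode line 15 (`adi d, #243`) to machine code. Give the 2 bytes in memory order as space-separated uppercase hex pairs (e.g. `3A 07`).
15. adi fields op=0x8:4|rd=3:3|imm=243:9 → word 86f3h → f3 86

F3 86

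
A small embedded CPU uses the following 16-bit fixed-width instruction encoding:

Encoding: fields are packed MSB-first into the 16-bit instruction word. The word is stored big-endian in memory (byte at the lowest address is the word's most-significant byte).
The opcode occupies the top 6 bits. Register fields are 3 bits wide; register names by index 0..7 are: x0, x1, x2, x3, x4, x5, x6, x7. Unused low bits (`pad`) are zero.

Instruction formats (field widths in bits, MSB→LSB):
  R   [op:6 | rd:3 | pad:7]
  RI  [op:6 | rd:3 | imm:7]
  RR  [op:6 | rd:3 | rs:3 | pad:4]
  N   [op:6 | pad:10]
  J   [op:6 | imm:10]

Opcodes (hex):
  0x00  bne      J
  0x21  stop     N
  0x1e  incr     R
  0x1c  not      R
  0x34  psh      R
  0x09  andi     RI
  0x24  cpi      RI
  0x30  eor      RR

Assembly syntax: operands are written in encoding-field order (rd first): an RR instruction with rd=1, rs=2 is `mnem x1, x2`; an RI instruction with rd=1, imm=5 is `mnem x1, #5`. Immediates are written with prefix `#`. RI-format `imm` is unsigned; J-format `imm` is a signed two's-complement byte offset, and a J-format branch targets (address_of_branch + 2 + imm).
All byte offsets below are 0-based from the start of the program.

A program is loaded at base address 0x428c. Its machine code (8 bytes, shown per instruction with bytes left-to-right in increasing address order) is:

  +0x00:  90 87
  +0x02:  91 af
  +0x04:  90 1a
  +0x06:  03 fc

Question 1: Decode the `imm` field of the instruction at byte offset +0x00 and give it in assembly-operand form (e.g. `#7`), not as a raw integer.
[00] 90 87 → 0x9087
  top 6b → 0x24 → cpi [RI]
  rd: (w>>7)&0x7=0x1 → x1
  imm: (w>>0)&0x7f=0x7 → #7

#7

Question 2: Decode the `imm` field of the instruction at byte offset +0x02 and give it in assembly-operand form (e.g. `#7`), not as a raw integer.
#47

off 0x02: read 91 af as big → 0x91af
  top 6b → 0x24 → cpi [RI]
  rd: (w>>7)&0x7=0x3 → x3
  imm: (w>>0)&0x7f=0x2f → #47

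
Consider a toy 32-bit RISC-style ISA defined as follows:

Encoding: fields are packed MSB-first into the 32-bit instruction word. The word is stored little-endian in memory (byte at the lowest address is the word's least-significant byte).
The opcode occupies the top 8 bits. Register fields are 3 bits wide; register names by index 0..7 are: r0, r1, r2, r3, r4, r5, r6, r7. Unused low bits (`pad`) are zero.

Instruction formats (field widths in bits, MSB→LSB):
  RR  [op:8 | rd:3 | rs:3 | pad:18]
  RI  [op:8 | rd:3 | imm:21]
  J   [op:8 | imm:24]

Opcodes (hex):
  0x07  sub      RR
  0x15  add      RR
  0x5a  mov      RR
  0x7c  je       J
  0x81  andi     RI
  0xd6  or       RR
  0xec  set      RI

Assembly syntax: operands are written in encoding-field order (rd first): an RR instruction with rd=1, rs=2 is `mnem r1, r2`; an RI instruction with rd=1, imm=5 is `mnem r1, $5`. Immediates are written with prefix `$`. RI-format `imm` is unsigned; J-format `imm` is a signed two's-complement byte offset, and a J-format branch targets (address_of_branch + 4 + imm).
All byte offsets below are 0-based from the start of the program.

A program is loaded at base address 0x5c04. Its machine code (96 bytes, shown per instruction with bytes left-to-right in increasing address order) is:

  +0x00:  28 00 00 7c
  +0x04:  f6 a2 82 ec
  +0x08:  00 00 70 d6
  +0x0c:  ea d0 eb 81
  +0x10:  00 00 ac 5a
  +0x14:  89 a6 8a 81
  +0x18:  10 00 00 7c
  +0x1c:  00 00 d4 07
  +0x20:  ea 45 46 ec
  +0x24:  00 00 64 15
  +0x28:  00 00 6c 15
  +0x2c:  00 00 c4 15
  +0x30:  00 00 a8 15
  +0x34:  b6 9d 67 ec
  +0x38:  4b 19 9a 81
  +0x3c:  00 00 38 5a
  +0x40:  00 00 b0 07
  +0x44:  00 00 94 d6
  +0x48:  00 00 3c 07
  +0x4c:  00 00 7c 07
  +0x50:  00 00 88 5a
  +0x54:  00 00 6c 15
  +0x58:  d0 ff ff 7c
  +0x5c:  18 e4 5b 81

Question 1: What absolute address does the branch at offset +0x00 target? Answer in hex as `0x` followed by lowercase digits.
0x5c30

@+00  little-endian(28 00 00 7c) = 0x7c000028
  top 8b → 0x7c → je [J]
  imm: (w>>0)&0xffffff=0x28 → $40
  target = base 0x5c04 + off 0x00 + 4 + imm 40 = 0x5c30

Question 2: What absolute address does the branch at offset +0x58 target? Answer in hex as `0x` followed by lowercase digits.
[58] d0 ff ff 7c → 0x7cffffd0
  top 8b → 0x7c → je [J]
  imm@[23:0]=0xffffd0 (s24→-48) ⇒ $-48
  target = base 0x5c04 + off 0x58 + 4 + imm -48 = 0x5c30

0x5c30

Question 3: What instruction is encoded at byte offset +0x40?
+0x40: 00 00 b0 07 ⇒ word 0x07b00000 (little)
  top 8b → 0x7 → sub [RR]
  rd@[23:21]=0x5 ⇒ r5
  rs@[20:18]=0x4 ⇒ r4

sub r5, r4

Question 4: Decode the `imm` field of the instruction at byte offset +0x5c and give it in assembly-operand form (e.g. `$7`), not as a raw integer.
$1827864

@+5c  little-endian(18 e4 5b 81) = 0x815be418
  top 8b → 0x81 → andi [RI]
  rd@[23:21]=0x2 ⇒ r2
  imm@[20:0]=0x1be418 ⇒ $1827864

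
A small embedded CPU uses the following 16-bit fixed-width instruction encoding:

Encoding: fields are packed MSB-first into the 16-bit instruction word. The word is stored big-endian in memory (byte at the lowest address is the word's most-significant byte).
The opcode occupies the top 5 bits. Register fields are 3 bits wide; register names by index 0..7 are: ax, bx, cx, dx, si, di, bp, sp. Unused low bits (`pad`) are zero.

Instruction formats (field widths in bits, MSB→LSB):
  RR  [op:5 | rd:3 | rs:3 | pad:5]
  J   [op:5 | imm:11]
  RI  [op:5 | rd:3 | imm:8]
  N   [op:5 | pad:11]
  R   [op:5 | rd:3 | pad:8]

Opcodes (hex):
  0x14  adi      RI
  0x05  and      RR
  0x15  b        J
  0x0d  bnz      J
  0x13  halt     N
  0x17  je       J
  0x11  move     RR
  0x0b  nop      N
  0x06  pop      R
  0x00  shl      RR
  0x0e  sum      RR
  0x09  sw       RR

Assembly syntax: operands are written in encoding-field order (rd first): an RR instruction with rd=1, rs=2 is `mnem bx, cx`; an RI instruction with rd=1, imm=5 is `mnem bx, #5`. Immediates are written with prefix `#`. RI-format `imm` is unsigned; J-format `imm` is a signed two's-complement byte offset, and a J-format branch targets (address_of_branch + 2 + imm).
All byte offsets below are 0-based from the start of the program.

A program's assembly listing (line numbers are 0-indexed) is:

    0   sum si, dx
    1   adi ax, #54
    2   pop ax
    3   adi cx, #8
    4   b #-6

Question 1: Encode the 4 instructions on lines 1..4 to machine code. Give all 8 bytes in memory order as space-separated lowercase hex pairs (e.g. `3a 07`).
L1: adi op=0x14:5|rd=0:3|imm=54:8 ⇒ 0xa036 ⇒ big a0 36
L2: pop op=0x6:5|rd=0:3|pad=0:8 ⇒ 0x3000 ⇒ big 30 00
L3: adi op=0x14:5|rd=2:3|imm=8:8 ⇒ 0xa208 ⇒ big a2 08
L4: b op=0x15:5|imm=-6:11 ⇒ 0xaffa ⇒ big af fa

a0 36 30 00 a2 08 af fa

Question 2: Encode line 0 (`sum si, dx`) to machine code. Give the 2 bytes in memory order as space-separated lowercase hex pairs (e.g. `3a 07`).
74 60

L0: sum op=0xe:5|rd=4:3|rs=3:3|pad=0:5 ⇒ 0x7460 ⇒ big 74 60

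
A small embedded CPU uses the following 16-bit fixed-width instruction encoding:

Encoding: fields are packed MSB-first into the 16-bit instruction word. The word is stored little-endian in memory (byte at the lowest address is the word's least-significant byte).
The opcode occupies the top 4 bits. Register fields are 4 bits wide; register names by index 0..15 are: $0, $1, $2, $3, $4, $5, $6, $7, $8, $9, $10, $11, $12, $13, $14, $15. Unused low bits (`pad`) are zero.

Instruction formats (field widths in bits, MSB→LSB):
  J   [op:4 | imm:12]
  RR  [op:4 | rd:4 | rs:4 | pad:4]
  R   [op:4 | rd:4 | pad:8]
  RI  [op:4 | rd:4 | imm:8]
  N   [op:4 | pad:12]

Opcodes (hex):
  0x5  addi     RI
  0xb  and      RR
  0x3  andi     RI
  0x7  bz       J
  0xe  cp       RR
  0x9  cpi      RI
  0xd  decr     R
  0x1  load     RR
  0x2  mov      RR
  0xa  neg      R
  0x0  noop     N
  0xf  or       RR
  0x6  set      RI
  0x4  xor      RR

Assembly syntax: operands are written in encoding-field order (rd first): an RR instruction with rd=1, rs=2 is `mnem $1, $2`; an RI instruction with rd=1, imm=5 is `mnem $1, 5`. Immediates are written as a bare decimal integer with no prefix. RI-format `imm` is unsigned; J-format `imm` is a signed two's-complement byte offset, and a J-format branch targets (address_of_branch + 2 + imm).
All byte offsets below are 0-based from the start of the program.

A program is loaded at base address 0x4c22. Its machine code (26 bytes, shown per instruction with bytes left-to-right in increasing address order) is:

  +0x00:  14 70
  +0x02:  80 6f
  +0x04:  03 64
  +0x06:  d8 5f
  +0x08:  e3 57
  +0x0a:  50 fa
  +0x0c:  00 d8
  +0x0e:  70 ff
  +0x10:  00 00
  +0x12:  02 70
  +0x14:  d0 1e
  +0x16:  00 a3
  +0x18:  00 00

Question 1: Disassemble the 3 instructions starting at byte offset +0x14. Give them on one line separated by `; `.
load $14, $13; neg $3; noop

+0x14: d0 1e ⇒ word 0x1ed0 (little)
  op=0x1ed0>>12=0x1 ⇒ load (RR)
  rd@[11:8]=0xe ⇒ $14
  rs@[7:4]=0xd ⇒ $13
+0x16: 00 a3 ⇒ word 0xa300 (little)
  op=0xa300>>12=0xa ⇒ neg (R)
  rd@[11:8]=0x3 ⇒ $3
+0x18: 00 00 ⇒ word 0x0000 (little)
  op=0x0000>>12=0x0 ⇒ noop (N)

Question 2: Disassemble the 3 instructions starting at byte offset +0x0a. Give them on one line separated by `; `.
[0a] 50 fa → 0xfa50
  op=0xfa50>>12=0xf ⇒ or (RR)
  [11:8] rd=10 = $10
  [7:4] rs=5 = $5
[0c] 00 d8 → 0xd800
  op=0xd800>>12=0xd ⇒ decr (R)
  [11:8] rd=8 = $8
[0e] 70 ff → 0xff70
  op=0xff70>>12=0xf ⇒ or (RR)
  [11:8] rd=15 = $15
  [7:4] rs=7 = $7

or $10, $5; decr $8; or $15, $7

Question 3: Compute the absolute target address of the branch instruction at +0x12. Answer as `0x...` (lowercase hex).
+0x12: 02 70 ⇒ word 0x7002 (little)
  opcode bits[15:12]=0x7: bz/J
  [11:0] imm=2 = 2
  target = base 0x4c22 + off 0x12 + 2 + imm 2 = 0x4c38

0x4c38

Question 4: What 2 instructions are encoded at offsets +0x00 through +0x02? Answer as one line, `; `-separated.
+0x00: 14 70 ⇒ word 0x7014 (little)
  op=0x7014>>12=0x7 ⇒ bz (J)
  imm: (w>>0)&0xfff=0x14 → 20
+0x02: 80 6f ⇒ word 0x6f80 (little)
  op=0x6f80>>12=0x6 ⇒ set (RI)
  rd: (w>>8)&0xf=0xf → $15
  imm: (w>>0)&0xff=0x80 → 128

bz 20; set $15, 128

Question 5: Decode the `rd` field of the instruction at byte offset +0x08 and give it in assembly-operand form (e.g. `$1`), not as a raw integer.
$7

off 0x08: read e3 57 as little → 0x57e3
  opcode bits[15:12]=0x5: addi/RI
  rd: (w>>8)&0xf=0x7 → $7
  imm: (w>>0)&0xff=0xe3 → 227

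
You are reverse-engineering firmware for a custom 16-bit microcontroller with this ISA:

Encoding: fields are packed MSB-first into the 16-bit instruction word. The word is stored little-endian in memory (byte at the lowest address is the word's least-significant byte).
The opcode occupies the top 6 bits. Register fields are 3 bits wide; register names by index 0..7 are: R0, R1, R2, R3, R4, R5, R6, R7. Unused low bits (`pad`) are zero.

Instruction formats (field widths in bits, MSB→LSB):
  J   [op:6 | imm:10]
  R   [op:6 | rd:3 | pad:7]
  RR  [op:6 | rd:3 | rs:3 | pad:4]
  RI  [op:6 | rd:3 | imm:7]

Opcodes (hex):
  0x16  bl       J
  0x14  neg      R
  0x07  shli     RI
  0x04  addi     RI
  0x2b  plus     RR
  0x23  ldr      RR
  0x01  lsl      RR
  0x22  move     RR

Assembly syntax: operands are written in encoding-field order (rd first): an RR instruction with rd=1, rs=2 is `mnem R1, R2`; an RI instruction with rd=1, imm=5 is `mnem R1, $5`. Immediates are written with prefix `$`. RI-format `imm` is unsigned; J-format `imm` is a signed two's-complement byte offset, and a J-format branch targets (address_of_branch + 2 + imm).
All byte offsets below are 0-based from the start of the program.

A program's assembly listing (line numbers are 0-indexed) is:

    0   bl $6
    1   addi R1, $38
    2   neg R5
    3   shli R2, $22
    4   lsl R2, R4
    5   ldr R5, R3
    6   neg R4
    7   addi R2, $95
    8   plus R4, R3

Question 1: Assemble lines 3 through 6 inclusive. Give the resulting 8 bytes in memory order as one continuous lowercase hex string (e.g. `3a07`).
161d4005b08e0052

L3: shli op=0x7:6|rd=2:3|imm=22:7 ⇒ 0x1d16 ⇒ little 16 1d
L4: lsl op=0x1:6|rd=2:3|rs=4:3|pad=0:4 ⇒ 0x0540 ⇒ little 40 05
L5: ldr op=0x23:6|rd=5:3|rs=3:3|pad=0:4 ⇒ 0x8eb0 ⇒ little b0 8e
L6: neg op=0x14:6|rd=4:3|pad=0:7 ⇒ 0x5200 ⇒ little 00 52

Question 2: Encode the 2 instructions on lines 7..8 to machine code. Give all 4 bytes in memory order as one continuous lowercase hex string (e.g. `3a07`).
7. addi fields op=0x4:6|rd=2:3|imm=95:7 → word 115fh → 5f 11
8. plus fields op=0x2b:6|rd=4:3|rs=3:3|pad=0:4 → word ae30h → 30 ae

5f1130ae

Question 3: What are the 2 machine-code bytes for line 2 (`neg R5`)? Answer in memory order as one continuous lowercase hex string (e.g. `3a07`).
line 2 (neg): pack op=0x14:6|rd=5:3|pad=0:7 = 0x5280; little→ 80 52

8052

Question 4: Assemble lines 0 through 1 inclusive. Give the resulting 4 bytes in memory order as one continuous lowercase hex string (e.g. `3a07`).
0658a610

0. bl fields op=0x16:6|imm=6:10 → word 5806h → 06 58
1. addi fields op=0x4:6|rd=1:3|imm=38:7 → word 10a6h → a6 10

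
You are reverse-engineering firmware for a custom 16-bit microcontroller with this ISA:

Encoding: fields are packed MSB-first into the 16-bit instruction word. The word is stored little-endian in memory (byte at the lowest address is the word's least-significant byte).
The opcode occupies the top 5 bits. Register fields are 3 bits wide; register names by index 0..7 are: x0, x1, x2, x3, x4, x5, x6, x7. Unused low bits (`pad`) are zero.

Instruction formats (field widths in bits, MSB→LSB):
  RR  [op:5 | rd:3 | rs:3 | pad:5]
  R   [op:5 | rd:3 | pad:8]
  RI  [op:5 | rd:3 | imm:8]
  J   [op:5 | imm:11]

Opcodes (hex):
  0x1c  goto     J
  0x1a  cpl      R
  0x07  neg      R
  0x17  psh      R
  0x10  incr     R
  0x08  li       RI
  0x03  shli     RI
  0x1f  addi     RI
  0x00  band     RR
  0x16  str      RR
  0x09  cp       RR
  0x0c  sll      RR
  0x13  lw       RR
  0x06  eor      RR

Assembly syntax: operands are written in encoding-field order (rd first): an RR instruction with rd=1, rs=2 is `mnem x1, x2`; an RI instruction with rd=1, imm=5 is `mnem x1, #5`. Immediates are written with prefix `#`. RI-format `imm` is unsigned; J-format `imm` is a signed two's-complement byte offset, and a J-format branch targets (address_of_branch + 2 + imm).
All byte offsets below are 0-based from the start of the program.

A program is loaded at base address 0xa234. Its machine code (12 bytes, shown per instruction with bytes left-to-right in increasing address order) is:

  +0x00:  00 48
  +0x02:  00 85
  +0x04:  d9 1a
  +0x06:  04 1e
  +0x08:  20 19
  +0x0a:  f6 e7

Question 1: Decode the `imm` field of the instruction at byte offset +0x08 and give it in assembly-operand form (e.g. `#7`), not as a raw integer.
@+08  little-endian(20 19) = 0x1920
  opcode bits[15:11]=0x3: shli/RI
  rd@[10:8]=0x1 ⇒ x1
  imm@[7:0]=0x20 ⇒ #32

#32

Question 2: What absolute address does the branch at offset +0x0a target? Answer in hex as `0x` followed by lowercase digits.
0xa236

@+0a  little-endian(f6 e7) = 0xe7f6
  opcode bits[15:11]=0x1c: goto/J
  [10:0] imm=2038 (s11→-10) = #-10
  target = base 0xa234 + off 0x0a + 2 + imm -10 = 0xa236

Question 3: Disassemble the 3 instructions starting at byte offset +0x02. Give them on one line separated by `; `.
@+02  little-endian(00 85) = 0x8500
  top 5b → 0x10 → incr [R]
  [10:8] rd=5 = x5
@+04  little-endian(d9 1a) = 0x1ad9
  top 5b → 0x3 → shli [RI]
  [10:8] rd=2 = x2
  [7:0] imm=217 = #217
@+06  little-endian(04 1e) = 0x1e04
  top 5b → 0x3 → shli [RI]
  [10:8] rd=6 = x6
  [7:0] imm=4 = #4

incr x5; shli x2, #217; shli x6, #4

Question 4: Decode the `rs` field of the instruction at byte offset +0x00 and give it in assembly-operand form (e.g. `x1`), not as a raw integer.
+0x00: 00 48 ⇒ word 0x4800 (little)
  top 5b → 0x9 → cp [RR]
  rd: (w>>8)&0x7=0x0 → x0
  rs: (w>>5)&0x7=0x0 → x0

x0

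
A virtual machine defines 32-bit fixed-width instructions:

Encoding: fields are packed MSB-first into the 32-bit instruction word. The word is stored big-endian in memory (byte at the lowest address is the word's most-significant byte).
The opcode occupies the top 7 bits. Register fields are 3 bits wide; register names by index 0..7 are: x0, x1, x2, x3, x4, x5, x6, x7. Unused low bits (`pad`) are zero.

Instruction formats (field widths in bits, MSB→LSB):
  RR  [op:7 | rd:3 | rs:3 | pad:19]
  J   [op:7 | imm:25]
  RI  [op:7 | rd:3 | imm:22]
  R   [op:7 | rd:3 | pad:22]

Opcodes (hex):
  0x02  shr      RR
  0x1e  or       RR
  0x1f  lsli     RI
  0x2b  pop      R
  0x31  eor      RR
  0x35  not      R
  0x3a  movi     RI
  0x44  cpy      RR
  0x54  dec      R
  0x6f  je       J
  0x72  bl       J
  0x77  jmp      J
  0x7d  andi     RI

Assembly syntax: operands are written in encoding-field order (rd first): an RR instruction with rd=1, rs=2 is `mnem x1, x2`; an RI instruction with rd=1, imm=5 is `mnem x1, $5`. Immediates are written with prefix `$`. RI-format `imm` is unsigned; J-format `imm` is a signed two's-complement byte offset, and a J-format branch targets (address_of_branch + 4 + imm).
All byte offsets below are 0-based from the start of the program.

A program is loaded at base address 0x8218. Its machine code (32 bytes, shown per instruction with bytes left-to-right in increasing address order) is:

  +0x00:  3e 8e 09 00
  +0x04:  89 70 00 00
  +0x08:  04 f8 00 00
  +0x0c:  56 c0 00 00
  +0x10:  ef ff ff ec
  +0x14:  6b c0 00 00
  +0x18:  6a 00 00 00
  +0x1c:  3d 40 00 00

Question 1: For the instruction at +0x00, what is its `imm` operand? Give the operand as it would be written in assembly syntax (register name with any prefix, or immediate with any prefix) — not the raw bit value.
off 0x00: read 3e 8e 09 00 as big → 0x3e8e0900
  op=0x3e8e0900>>25=0x1f ⇒ lsli (RI)
  [24:22] rd=2 = x2
  [21:0] imm=919808 = $919808

$919808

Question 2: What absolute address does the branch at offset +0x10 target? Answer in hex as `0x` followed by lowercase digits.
[10] ef ff ff ec → 0xefffffec
  opcode bits[31:25]=0x77: jmp/J
  imm: (w>>0)&0x1ffffff=0x1ffffec (s25→-20) → $-20
  target = base 0x8218 + off 0x10 + 4 + imm -20 = 0x8218

0x8218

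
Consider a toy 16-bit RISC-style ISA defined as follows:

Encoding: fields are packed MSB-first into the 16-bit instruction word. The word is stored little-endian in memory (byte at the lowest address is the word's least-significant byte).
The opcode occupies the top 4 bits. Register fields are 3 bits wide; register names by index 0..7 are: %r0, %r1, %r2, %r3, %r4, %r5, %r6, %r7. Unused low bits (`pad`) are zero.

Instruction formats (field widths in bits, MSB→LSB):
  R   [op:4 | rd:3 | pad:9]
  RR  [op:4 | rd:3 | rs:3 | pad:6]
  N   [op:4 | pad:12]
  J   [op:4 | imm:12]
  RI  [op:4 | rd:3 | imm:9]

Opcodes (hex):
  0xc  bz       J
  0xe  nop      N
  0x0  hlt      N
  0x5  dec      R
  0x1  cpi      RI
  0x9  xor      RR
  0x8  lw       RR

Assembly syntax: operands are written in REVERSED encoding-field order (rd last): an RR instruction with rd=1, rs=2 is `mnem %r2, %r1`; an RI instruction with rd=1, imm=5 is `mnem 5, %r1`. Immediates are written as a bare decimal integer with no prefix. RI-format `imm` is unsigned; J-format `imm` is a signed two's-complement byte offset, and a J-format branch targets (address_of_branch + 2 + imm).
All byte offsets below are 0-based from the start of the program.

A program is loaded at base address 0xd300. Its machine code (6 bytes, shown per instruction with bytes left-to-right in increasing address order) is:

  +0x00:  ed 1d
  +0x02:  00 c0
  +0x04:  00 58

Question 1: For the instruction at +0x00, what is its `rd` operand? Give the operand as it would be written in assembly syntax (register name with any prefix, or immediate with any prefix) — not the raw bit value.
%r6

+0x00: ed 1d ⇒ word 0x1ded (little)
  top 4b → 0x1 → cpi [RI]
  [11:9] rd=6 = %r6
  [8:0] imm=493 = 493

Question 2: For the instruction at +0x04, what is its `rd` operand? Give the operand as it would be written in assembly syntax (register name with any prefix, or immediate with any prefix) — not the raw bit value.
%r4

+0x04: 00 58 ⇒ word 0x5800 (little)
  top 4b → 0x5 → dec [R]
  rd: (w>>9)&0x7=0x4 → %r4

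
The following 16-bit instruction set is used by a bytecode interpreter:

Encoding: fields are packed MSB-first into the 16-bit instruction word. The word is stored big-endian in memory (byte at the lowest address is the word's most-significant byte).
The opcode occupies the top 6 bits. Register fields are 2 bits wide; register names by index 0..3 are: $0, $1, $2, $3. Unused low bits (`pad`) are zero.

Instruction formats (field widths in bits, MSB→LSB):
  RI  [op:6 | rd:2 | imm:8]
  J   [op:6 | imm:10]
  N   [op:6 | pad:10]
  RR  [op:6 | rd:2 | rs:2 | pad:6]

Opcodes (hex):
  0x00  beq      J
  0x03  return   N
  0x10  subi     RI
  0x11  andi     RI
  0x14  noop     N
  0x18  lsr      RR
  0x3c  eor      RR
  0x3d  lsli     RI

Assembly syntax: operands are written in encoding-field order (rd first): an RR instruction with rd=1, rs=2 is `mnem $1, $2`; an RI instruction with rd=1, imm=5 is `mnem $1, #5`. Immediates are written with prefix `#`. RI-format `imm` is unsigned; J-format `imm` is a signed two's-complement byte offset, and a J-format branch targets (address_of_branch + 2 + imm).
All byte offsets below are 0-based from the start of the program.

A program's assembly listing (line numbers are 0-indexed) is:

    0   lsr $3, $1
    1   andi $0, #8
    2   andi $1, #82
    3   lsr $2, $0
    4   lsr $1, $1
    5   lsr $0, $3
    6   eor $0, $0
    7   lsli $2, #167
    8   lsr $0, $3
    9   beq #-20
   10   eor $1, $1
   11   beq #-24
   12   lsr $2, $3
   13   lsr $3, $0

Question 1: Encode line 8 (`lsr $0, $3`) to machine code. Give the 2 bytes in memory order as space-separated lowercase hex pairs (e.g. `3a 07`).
60 c0

L8: lsr op=0x18:6|rd=0:2|rs=3:2|pad=0:6 ⇒ 0x60c0 ⇒ big 60 c0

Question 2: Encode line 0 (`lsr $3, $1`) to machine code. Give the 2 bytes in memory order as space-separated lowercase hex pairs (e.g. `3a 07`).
63 40

0. lsr fields op=0x18:6|rd=3:2|rs=1:2|pad=0:6 → word 6340h → 63 40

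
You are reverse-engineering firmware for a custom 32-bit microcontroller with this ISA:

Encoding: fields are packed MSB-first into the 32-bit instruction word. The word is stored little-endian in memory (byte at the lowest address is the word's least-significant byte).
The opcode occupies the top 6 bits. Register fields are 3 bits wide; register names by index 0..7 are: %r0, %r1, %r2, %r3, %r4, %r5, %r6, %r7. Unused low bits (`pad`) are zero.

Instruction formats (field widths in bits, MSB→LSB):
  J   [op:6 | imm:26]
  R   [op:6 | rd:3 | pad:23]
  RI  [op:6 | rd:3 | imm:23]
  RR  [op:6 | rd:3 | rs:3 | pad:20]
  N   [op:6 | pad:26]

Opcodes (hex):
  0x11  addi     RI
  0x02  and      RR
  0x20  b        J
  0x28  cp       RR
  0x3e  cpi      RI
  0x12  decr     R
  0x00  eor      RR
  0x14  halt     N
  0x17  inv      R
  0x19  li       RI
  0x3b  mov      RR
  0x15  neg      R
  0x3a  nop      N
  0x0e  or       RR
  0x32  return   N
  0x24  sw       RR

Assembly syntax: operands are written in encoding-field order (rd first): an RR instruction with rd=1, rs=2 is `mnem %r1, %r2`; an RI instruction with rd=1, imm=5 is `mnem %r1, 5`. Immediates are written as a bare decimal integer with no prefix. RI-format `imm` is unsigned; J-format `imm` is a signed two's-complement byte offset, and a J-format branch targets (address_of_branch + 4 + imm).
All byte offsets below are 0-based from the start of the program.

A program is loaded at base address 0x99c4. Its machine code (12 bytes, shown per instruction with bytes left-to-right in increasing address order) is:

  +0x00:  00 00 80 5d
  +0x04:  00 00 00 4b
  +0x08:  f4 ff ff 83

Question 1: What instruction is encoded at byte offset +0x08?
+0x08: f4 ff ff 83 ⇒ word 0x83fffff4 (little)
  op=0x83fffff4>>26=0x20 ⇒ b (J)
  [25:0] imm=67108852 (s26→-12) = -12

b -12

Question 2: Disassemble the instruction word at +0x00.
+0x00: 00 00 80 5d ⇒ word 0x5d800000 (little)
  top 6b → 0x17 → inv [R]
  rd: (w>>23)&0x7=0x3 → %r3

inv %r3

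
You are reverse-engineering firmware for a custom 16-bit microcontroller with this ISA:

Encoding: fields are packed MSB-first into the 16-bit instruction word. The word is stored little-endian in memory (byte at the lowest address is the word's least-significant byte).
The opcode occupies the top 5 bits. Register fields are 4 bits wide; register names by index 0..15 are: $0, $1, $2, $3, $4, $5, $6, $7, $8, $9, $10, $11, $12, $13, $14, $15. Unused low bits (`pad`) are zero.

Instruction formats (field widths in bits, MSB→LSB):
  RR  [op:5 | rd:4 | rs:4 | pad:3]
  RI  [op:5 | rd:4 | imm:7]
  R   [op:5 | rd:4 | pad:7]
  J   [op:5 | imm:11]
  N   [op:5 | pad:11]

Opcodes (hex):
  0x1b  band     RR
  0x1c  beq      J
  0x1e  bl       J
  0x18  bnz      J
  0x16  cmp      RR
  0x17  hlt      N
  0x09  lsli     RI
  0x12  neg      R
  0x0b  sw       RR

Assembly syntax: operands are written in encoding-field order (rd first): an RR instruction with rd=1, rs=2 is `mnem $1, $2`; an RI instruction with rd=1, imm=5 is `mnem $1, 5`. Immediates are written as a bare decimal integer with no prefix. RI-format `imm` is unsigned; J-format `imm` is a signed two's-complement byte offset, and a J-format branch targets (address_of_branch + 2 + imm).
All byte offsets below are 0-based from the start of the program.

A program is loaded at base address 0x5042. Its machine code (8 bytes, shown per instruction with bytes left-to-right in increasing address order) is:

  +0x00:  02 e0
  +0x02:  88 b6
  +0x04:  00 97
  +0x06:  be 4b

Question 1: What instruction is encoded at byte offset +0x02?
cmp $13, $1

[02] 88 b6 → 0xb688
  op=0xb688>>11=0x16 ⇒ cmp (RR)
  rd@[10:7]=0xd ⇒ $13
  rs@[6:3]=0x1 ⇒ $1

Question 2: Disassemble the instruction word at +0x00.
@+00  little-endian(02 e0) = 0xe002
  top 5b → 0x1c → beq [J]
  [10:0] imm=2 = 2

beq 2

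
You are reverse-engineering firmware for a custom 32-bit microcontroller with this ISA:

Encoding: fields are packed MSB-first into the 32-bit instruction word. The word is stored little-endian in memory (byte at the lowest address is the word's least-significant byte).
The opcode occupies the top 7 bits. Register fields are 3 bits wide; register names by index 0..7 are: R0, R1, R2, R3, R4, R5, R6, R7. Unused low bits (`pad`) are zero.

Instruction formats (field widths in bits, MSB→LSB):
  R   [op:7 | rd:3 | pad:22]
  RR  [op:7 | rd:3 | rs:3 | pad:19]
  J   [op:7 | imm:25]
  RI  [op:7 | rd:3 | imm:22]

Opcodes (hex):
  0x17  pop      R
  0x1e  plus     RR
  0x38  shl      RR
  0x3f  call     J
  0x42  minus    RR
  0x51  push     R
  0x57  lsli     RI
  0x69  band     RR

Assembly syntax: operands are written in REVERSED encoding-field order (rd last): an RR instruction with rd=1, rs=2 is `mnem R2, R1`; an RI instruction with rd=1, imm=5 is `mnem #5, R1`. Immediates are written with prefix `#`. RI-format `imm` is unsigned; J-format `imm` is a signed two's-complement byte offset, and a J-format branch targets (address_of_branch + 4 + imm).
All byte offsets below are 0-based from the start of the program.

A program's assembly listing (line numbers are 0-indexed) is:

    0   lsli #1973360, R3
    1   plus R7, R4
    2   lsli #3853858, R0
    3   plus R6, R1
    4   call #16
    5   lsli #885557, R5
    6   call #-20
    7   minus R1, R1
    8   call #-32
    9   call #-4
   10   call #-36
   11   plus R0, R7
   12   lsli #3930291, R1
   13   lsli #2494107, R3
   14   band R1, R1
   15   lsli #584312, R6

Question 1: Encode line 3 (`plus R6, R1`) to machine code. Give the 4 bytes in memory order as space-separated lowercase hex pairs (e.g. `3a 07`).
00 00 70 3c

line 3 (plus): pack op=0x1e:7|rd=1:3|rs=6:3|pad=0:19 = 0x3c700000; little→ 00 00 70 3c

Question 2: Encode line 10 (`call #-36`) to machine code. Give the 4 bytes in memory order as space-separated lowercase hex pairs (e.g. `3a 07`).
dc ff ff 7f

10. call fields op=0x3f:7|imm=-36:25 → word 7fffffdch → dc ff ff 7f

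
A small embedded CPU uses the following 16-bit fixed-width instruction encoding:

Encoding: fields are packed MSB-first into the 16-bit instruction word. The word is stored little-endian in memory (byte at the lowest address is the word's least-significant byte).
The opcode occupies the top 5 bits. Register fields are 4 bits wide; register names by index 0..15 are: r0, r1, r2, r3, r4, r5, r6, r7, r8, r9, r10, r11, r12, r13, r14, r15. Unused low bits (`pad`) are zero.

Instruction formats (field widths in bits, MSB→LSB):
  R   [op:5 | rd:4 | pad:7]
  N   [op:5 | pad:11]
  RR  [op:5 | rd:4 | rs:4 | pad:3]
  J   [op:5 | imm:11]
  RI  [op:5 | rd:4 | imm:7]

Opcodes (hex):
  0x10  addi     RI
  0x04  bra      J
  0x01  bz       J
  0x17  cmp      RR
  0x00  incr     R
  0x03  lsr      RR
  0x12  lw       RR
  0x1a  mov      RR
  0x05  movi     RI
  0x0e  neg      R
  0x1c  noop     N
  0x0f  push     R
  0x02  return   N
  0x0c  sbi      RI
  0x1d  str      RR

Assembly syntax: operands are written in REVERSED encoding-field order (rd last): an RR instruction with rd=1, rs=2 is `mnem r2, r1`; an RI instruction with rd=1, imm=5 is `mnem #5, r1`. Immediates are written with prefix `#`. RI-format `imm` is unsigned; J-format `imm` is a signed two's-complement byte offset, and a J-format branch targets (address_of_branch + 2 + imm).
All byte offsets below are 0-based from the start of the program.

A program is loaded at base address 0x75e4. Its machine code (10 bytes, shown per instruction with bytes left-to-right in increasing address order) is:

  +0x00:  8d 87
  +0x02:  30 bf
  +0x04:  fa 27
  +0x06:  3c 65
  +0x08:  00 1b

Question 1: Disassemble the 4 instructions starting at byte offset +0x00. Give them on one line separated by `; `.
[00] 8d 87 → 0x878d
  opcode bits[15:11]=0x10: addi/RI
  rd: (w>>7)&0xf=0xf → r15
  imm: (w>>0)&0x7f=0xd → #13
[02] 30 bf → 0xbf30
  opcode bits[15:11]=0x17: cmp/RR
  rd: (w>>7)&0xf=0xe → r14
  rs: (w>>3)&0xf=0x6 → r6
[04] fa 27 → 0x27fa
  opcode bits[15:11]=0x4: bra/J
  imm: (w>>0)&0x7ff=0x7fa (s11→-6) → #-6
[06] 3c 65 → 0x653c
  opcode bits[15:11]=0xc: sbi/RI
  rd: (w>>7)&0xf=0xa → r10
  imm: (w>>0)&0x7f=0x3c → #60

addi #13, r15; cmp r6, r14; bra #-6; sbi #60, r10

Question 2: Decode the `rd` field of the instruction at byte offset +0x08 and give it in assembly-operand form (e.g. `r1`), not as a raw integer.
r6

+0x08: 00 1b ⇒ word 0x1b00 (little)
  top 5b → 0x3 → lsr [RR]
  rd: (w>>7)&0xf=0x6 → r6
  rs: (w>>3)&0xf=0x0 → r0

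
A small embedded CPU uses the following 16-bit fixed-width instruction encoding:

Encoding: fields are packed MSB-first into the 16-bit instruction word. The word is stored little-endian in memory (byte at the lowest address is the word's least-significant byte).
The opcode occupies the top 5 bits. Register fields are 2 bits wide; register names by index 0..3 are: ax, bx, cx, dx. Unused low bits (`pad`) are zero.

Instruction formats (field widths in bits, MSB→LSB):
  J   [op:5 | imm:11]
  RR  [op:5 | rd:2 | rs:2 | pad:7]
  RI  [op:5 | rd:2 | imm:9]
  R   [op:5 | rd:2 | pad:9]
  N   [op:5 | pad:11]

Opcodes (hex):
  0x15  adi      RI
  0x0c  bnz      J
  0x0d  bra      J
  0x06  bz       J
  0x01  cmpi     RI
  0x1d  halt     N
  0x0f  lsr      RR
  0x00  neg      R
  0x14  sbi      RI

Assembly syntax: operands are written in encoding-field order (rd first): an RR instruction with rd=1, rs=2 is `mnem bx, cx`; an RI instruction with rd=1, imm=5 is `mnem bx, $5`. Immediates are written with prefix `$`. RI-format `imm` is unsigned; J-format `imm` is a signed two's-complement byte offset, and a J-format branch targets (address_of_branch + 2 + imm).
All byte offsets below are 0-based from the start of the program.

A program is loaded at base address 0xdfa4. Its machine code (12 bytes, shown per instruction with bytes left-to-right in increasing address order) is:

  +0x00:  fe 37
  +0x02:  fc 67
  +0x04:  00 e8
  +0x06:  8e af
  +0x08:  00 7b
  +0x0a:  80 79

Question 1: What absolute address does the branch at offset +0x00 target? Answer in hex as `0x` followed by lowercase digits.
0xdfa4

+0x00: fe 37 ⇒ word 0x37fe (little)
  op=0x37fe>>11=0x6 ⇒ bz (J)
  imm: (w>>0)&0x7ff=0x7fe (s11→-2) → $-2
  target = base 0xdfa4 + off 0x00 + 2 + imm -2 = 0xdfa4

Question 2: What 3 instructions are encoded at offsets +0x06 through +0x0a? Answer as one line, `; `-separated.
adi dx, $398; lsr bx, cx; lsr ax, dx

[06] 8e af → 0xaf8e
  op=0xaf8e>>11=0x15 ⇒ adi (RI)
  rd: (w>>9)&0x3=0x3 → dx
  imm: (w>>0)&0x1ff=0x18e → $398
[08] 00 7b → 0x7b00
  op=0x7b00>>11=0xf ⇒ lsr (RR)
  rd: (w>>9)&0x3=0x1 → bx
  rs: (w>>7)&0x3=0x2 → cx
[0a] 80 79 → 0x7980
  op=0x7980>>11=0xf ⇒ lsr (RR)
  rd: (w>>9)&0x3=0x0 → ax
  rs: (w>>7)&0x3=0x3 → dx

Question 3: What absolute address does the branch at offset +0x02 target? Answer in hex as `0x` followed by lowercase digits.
@+02  little-endian(fc 67) = 0x67fc
  top 5b → 0xc → bnz [J]
  imm: (w>>0)&0x7ff=0x7fc (s11→-4) → $-4
  target = base 0xdfa4 + off 0x02 + 2 + imm -4 = 0xdfa4

0xdfa4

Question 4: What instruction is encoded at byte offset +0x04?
@+04  little-endian(00 e8) = 0xe800
  op=0xe800>>11=0x1d ⇒ halt (N)

halt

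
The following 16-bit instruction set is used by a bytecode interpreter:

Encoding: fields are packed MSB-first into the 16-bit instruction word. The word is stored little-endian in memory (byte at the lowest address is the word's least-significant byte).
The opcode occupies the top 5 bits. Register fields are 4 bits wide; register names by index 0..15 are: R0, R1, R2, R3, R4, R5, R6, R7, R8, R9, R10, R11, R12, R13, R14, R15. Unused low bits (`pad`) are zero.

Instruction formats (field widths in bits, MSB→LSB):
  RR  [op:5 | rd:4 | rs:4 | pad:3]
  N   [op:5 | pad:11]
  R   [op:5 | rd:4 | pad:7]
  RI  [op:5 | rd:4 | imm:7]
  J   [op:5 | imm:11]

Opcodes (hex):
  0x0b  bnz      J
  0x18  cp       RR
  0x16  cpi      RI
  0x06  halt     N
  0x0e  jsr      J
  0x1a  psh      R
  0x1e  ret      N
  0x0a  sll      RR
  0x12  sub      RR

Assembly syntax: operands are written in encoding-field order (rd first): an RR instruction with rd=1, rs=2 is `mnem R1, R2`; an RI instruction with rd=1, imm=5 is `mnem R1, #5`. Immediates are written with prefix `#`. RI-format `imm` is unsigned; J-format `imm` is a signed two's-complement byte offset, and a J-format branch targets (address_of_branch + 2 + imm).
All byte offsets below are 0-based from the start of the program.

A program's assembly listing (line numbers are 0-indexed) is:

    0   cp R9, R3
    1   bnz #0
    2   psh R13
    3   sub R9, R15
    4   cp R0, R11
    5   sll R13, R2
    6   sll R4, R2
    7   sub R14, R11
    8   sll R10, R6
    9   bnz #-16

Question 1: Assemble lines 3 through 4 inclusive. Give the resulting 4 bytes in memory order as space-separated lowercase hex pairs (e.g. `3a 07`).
f8 94 58 c0

line 3 (sub): pack op=0x12:5|rd=9:4|rs=15:4|pad=0:3 = 0x94f8; little→ f8 94
line 4 (cp): pack op=0x18:5|rd=0:4|rs=11:4|pad=0:3 = 0xc058; little→ 58 c0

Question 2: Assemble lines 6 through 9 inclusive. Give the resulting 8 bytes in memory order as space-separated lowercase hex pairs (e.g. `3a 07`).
L6: sll op=0xa:5|rd=4:4|rs=2:4|pad=0:3 ⇒ 0x5210 ⇒ little 10 52
L7: sub op=0x12:5|rd=14:4|rs=11:4|pad=0:3 ⇒ 0x9758 ⇒ little 58 97
L8: sll op=0xa:5|rd=10:4|rs=6:4|pad=0:3 ⇒ 0x5530 ⇒ little 30 55
L9: bnz op=0xb:5|imm=-16:11 ⇒ 0x5ff0 ⇒ little f0 5f

10 52 58 97 30 55 f0 5f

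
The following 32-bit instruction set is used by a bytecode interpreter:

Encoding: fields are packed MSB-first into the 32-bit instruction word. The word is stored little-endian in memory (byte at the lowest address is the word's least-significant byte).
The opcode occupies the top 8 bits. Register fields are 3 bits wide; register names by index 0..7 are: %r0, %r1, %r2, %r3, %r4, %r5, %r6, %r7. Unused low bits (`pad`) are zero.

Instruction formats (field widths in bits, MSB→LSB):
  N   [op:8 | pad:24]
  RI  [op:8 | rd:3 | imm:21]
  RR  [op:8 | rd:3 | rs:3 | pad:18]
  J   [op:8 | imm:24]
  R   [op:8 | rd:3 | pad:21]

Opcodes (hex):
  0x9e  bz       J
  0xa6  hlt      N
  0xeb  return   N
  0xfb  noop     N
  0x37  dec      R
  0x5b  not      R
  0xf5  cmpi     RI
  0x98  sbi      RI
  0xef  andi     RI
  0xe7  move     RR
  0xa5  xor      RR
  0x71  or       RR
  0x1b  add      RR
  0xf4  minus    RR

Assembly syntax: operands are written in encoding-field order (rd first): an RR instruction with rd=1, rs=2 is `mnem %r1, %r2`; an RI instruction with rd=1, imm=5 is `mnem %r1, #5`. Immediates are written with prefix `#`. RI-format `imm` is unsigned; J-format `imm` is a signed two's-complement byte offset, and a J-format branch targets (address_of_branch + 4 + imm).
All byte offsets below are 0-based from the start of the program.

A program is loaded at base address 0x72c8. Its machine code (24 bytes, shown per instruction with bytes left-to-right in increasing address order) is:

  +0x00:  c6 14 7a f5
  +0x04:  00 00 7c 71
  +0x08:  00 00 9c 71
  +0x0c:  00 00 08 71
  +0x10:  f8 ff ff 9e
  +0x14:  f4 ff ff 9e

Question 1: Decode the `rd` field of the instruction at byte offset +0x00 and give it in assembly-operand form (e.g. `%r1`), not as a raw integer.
+0x00: c6 14 7a f5 ⇒ word 0xf57a14c6 (little)
  op=0xf57a14c6>>24=0xf5 ⇒ cmpi (RI)
  [23:21] rd=3 = %r3
  [20:0] imm=1709254 = #1709254

%r3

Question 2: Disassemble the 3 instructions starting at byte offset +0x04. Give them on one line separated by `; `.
+0x04: 00 00 7c 71 ⇒ word 0x717c0000 (little)
  op=0x717c0000>>24=0x71 ⇒ or (RR)
  rd@[23:21]=0x3 ⇒ %r3
  rs@[20:18]=0x7 ⇒ %r7
+0x08: 00 00 9c 71 ⇒ word 0x719c0000 (little)
  op=0x719c0000>>24=0x71 ⇒ or (RR)
  rd@[23:21]=0x4 ⇒ %r4
  rs@[20:18]=0x7 ⇒ %r7
+0x0c: 00 00 08 71 ⇒ word 0x71080000 (little)
  op=0x71080000>>24=0x71 ⇒ or (RR)
  rd@[23:21]=0x0 ⇒ %r0
  rs@[20:18]=0x2 ⇒ %r2

or %r3, %r7; or %r4, %r7; or %r0, %r2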